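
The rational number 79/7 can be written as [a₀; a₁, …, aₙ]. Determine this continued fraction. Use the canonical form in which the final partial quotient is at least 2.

[11; 3, 2]

Run the Euclidean algorithm, recording each quotient:
79 = 11·7 + 2, so a_0 = 11
7 = 3·2 + 1, so a_1 = 3
2 = 2·1 + 0, so a_2 = 2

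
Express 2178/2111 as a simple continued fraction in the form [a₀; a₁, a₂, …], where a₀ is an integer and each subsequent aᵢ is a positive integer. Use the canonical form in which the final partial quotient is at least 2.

[1; 31, 1, 1, 33]

⌊2178/2111⌋ = 1, remainder 67
⌊2111/67⌋ = 31, remainder 34
⌊67/34⌋ = 1, remainder 33
⌊34/33⌋ = 1, remainder 1
⌊33/1⌋ = 33, remainder 0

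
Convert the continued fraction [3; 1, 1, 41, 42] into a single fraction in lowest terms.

a_0 = 3: 3/1
a_1 = 1: 4/1
a_2 = 1: 7/2
a_3 = 41: 291/83
a_4 = 42: 12229/3488

12229/3488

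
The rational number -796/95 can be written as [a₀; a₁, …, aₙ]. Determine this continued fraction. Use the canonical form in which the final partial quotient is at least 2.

⌊-796/95⌋ = -9, remainder 59
⌊95/59⌋ = 1, remainder 36
⌊59/36⌋ = 1, remainder 23
⌊36/23⌋ = 1, remainder 13
⌊23/13⌋ = 1, remainder 10
⌊13/10⌋ = 1, remainder 3
⌊10/3⌋ = 3, remainder 1
⌊3/1⌋ = 3, remainder 0

[-9; 1, 1, 1, 1, 1, 3, 3]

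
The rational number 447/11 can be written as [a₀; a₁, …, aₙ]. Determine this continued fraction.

[40; 1, 1, 1, 3]

Repeatedly divide and take the remainder:
447 ÷ 11 → quotient 40, remainder 7
11 ÷ 7 → quotient 1, remainder 4
7 ÷ 4 → quotient 1, remainder 3
4 ÷ 3 → quotient 1, remainder 1
3 ÷ 1 → quotient 3, remainder 0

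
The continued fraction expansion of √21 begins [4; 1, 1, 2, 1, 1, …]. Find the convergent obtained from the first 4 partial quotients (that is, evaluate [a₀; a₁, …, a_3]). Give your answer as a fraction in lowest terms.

23/5

Use the convergent recurrence hₖ = aₖ·hₖ₋₁ + hₖ₋₂ (and likewise for the denominators kₖ):
a_0 = 4: 4/1
a_1 = 1: 5/1
a_2 = 1: 9/2
a_3 = 2: 23/5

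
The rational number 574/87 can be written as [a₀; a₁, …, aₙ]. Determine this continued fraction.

[6; 1, 1, 2, 17]

574 ÷ 87 → quotient 6, remainder 52
87 ÷ 52 → quotient 1, remainder 35
52 ÷ 35 → quotient 1, remainder 17
35 ÷ 17 → quotient 2, remainder 1
17 ÷ 1 → quotient 17, remainder 0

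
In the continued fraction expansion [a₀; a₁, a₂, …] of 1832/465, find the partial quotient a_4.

1

Repeatedly divide and take the remainder:
⌊1832/465⌋ = 3, remainder 437
⌊465/437⌋ = 1, remainder 28
⌊437/28⌋ = 15, remainder 17
⌊28/17⌋ = 1, remainder 11
⌊17/11⌋ = 1, remainder 6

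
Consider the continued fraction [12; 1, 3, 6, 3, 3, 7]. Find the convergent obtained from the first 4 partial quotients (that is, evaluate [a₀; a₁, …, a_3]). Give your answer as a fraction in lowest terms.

319/25

Start with 6.
3 + 1/(6/1) = 3 + 1/6 = 19/6
1 + 1/(19/6) = 1 + 6/19 = 25/19
12 + 1/(25/19) = 12 + 19/25 = 319/25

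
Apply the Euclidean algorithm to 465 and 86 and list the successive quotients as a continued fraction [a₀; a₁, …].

[5; 2, 2, 5, 3]

Run the Euclidean algorithm, recording each quotient:
465 ÷ 86 → quotient 5, remainder 35
86 ÷ 35 → quotient 2, remainder 16
35 ÷ 16 → quotient 2, remainder 3
16 ÷ 3 → quotient 5, remainder 1
3 ÷ 1 → quotient 3, remainder 0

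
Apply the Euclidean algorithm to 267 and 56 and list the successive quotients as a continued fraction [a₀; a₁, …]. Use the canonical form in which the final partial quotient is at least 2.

[4; 1, 3, 3, 4]

267 = 4·56 + 43, so a_0 = 4
56 = 1·43 + 13, so a_1 = 1
43 = 3·13 + 4, so a_2 = 3
13 = 3·4 + 1, so a_3 = 3
4 = 4·1 + 0, so a_4 = 4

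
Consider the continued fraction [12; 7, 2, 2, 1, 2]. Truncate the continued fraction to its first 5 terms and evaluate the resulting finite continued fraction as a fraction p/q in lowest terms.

631/52

Collapse the nested fraction from the inside out:
Start with 1.
2 + 1/(1/1) = 2 + 1/1 = 3/1
2 + 1/(3/1) = 2 + 1/3 = 7/3
7 + 1/(7/3) = 7 + 3/7 = 52/7
12 + 1/(52/7) = 12 + 7/52 = 631/52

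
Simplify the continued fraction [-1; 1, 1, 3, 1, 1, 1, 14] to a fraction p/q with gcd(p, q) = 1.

Compute successive convergents:
a_0 = -1: -1/1
a_1 = 1: 0/1
a_2 = 1: -1/2
a_3 = 3: -3/7
a_4 = 1: -4/9
a_5 = 1: -7/16
a_6 = 1: -11/25
a_7 = 14: -161/366

-161/366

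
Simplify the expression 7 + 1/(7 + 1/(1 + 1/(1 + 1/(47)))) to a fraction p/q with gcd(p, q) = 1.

Compute successive convergents:
a_0 = 7: 7/1
a_1 = 7: 50/7
a_2 = 1: 57/8
a_3 = 1: 107/15
a_4 = 47: 5086/713

5086/713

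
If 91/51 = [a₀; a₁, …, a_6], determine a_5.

91 ÷ 51 → quotient 1, remainder 40
51 ÷ 40 → quotient 1, remainder 11
40 ÷ 11 → quotient 3, remainder 7
11 ÷ 7 → quotient 1, remainder 4
7 ÷ 4 → quotient 1, remainder 3
4 ÷ 3 → quotient 1, remainder 1

1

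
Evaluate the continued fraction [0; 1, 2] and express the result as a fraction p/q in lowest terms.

2/3

Compute successive convergents:
a_0 = 0: 0/1
a_1 = 1: 1/1
a_2 = 2: 2/3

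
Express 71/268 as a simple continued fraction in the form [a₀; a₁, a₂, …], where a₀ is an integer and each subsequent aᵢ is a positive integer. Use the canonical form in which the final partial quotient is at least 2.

71 = 0·268 + 71, so a_0 = 0
268 = 3·71 + 55, so a_1 = 3
71 = 1·55 + 16, so a_2 = 1
55 = 3·16 + 7, so a_3 = 3
16 = 2·7 + 2, so a_4 = 2
7 = 3·2 + 1, so a_5 = 3
2 = 2·1 + 0, so a_6 = 2

[0; 3, 1, 3, 2, 3, 2]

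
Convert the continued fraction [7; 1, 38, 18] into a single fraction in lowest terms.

Compute successive convergents:
a_0 = 7: 7/1
a_1 = 1: 8/1
a_2 = 38: 311/39
a_3 = 18: 5606/703

5606/703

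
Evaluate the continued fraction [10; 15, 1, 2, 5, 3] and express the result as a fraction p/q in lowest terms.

Start with 3.
5 + 1/(3/1) = 5 + 1/3 = 16/3
2 + 1/(16/3) = 2 + 3/16 = 35/16
1 + 1/(35/16) = 1 + 16/35 = 51/35
15 + 1/(51/35) = 15 + 35/51 = 800/51
10 + 1/(800/51) = 10 + 51/800 = 8051/800

8051/800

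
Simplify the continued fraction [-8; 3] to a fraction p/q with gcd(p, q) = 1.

-23/3

Start with 3.
-8 + 1/(3/1) = -8 + 1/3 = -23/3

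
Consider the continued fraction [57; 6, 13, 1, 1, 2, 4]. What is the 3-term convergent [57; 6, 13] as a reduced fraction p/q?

Collapse the nested fraction from the inside out:
Start with 13.
6 + 1/(13/1) = 6 + 1/13 = 79/13
57 + 1/(79/13) = 57 + 13/79 = 4516/79

4516/79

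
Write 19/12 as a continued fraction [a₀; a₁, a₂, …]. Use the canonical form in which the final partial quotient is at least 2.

[1; 1, 1, 2, 2]

Run the Euclidean algorithm, recording each quotient:
19 ÷ 12 → quotient 1, remainder 7
12 ÷ 7 → quotient 1, remainder 5
7 ÷ 5 → quotient 1, remainder 2
5 ÷ 2 → quotient 2, remainder 1
2 ÷ 1 → quotient 2, remainder 0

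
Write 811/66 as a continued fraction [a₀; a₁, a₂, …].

811 ÷ 66 → quotient 12, remainder 19
66 ÷ 19 → quotient 3, remainder 9
19 ÷ 9 → quotient 2, remainder 1
9 ÷ 1 → quotient 9, remainder 0

[12; 3, 2, 9]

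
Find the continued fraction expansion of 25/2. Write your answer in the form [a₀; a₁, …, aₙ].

Repeatedly divide and take the remainder:
⌊25/2⌋ = 12, remainder 1
⌊2/1⌋ = 2, remainder 0

[12; 2]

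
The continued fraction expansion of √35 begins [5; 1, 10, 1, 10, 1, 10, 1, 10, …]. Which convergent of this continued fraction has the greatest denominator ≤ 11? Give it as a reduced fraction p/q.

a_0 = 5: 5/1  (≤ bound)
a_1 = 1: 6/1  (≤ bound)
a_2 = 10: 65/11  (≤ bound)
a_3 = 1: 71/12  (> 11, stop)

65/11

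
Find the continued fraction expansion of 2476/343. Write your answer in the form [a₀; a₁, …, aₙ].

2476 ÷ 343 → quotient 7, remainder 75
343 ÷ 75 → quotient 4, remainder 43
75 ÷ 43 → quotient 1, remainder 32
43 ÷ 32 → quotient 1, remainder 11
32 ÷ 11 → quotient 2, remainder 10
11 ÷ 10 → quotient 1, remainder 1
10 ÷ 1 → quotient 10, remainder 0

[7; 4, 1, 1, 2, 1, 10]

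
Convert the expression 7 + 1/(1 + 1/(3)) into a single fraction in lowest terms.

31/4

Compute successive convergents:
a_0 = 7: 7/1
a_1 = 1: 8/1
a_2 = 3: 31/4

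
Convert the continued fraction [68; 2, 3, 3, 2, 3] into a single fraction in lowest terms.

Start with 3.
2 + 1/(3/1) = 2 + 1/3 = 7/3
3 + 1/(7/3) = 3 + 3/7 = 24/7
3 + 1/(24/7) = 3 + 7/24 = 79/24
2 + 1/(79/24) = 2 + 24/79 = 182/79
68 + 1/(182/79) = 68 + 79/182 = 12455/182

12455/182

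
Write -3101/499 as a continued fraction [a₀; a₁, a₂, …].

[-7; 1, 3, 1, 1, 1, 35]

⌊-3101/499⌋ = -7, remainder 392
⌊499/392⌋ = 1, remainder 107
⌊392/107⌋ = 3, remainder 71
⌊107/71⌋ = 1, remainder 36
⌊71/36⌋ = 1, remainder 35
⌊36/35⌋ = 1, remainder 1
⌊35/1⌋ = 35, remainder 0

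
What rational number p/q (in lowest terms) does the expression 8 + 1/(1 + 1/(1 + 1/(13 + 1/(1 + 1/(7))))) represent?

1959/230

Work from the innermost term outward:
Start with 7.
1 + 1/(7/1) = 1 + 1/7 = 8/7
13 + 1/(8/7) = 13 + 7/8 = 111/8
1 + 1/(111/8) = 1 + 8/111 = 119/111
1 + 1/(119/111) = 1 + 111/119 = 230/119
8 + 1/(230/119) = 8 + 119/230 = 1959/230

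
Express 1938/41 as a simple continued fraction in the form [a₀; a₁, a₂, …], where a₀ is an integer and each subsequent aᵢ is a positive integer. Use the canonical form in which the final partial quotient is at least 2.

⌊1938/41⌋ = 47, remainder 11
⌊41/11⌋ = 3, remainder 8
⌊11/8⌋ = 1, remainder 3
⌊8/3⌋ = 2, remainder 2
⌊3/2⌋ = 1, remainder 1
⌊2/1⌋ = 2, remainder 0

[47; 3, 1, 2, 1, 2]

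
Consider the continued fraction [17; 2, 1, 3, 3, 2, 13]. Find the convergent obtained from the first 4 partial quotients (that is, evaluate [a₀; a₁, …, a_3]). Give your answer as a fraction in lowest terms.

Work from the innermost term outward:
Start with 3.
1 + 1/(3/1) = 1 + 1/3 = 4/3
2 + 1/(4/3) = 2 + 3/4 = 11/4
17 + 1/(11/4) = 17 + 4/11 = 191/11

191/11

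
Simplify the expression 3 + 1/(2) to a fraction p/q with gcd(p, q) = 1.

Compute successive convergents:
a_0 = 3: 3/1
a_1 = 2: 7/2

7/2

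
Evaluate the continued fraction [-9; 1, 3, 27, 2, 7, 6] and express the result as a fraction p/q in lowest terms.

Start with 6.
7 + 1/(6/1) = 7 + 1/6 = 43/6
2 + 1/(43/6) = 2 + 6/43 = 92/43
27 + 1/(92/43) = 27 + 43/92 = 2527/92
3 + 1/(2527/92) = 3 + 92/2527 = 7673/2527
1 + 1/(7673/2527) = 1 + 2527/7673 = 10200/7673
-9 + 1/(10200/7673) = -9 + 7673/10200 = -84127/10200

-84127/10200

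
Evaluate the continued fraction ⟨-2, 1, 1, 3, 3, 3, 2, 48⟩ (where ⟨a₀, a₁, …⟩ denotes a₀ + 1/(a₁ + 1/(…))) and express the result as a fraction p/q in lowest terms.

-12157/8476

Build up convergents one term at a time:
a_0 = -2: -2/1
a_1 = 1: -1/1
a_2 = 1: -3/2
a_3 = 3: -10/7
a_4 = 3: -33/23
a_5 = 3: -109/76
a_6 = 2: -251/175
a_7 = 48: -12157/8476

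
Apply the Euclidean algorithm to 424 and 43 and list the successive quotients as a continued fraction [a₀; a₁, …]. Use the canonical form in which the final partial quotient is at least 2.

[9; 1, 6, 6]

424 ÷ 43 → quotient 9, remainder 37
43 ÷ 37 → quotient 1, remainder 6
37 ÷ 6 → quotient 6, remainder 1
6 ÷ 1 → quotient 6, remainder 0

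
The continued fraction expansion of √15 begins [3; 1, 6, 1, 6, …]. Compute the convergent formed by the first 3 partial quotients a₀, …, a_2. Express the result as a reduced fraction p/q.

27/7

Collapse the nested fraction from the inside out:
Start with 6.
1 + 1/(6/1) = 1 + 1/6 = 7/6
3 + 1/(7/6) = 3 + 6/7 = 27/7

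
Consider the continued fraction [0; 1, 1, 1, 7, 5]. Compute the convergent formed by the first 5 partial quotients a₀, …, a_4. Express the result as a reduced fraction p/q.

a_0 = 0: 0/1
a_1 = 1: 1/1
a_2 = 1: 1/2
a_3 = 1: 2/3
a_4 = 7: 15/23

15/23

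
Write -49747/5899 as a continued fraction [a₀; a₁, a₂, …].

Repeatedly divide and take the remainder:
⌊-49747/5899⌋ = -9, remainder 3344
⌊5899/3344⌋ = 1, remainder 2555
⌊3344/2555⌋ = 1, remainder 789
⌊2555/789⌋ = 3, remainder 188
⌊789/188⌋ = 4, remainder 37
⌊188/37⌋ = 5, remainder 3
⌊37/3⌋ = 12, remainder 1
⌊3/1⌋ = 3, remainder 0

[-9; 1, 1, 3, 4, 5, 12, 3]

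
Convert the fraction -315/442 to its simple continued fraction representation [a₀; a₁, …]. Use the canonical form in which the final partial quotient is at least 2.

Run the Euclidean algorithm, recording each quotient:
-315 = -1·442 + 127, so a_0 = -1
442 = 3·127 + 61, so a_1 = 3
127 = 2·61 + 5, so a_2 = 2
61 = 12·5 + 1, so a_3 = 12
5 = 5·1 + 0, so a_4 = 5

[-1; 3, 2, 12, 5]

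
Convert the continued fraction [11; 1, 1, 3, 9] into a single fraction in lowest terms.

Use the convergent recurrence hₖ = aₖ·hₖ₋₁ + hₖ₋₂ (and likewise for the denominators kₖ):
a_0 = 11: 11/1
a_1 = 1: 12/1
a_2 = 1: 23/2
a_3 = 3: 81/7
a_4 = 9: 752/65

752/65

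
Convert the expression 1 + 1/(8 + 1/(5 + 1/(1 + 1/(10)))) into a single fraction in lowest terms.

596/531

a_0 = 1: 1/1
a_1 = 8: 9/8
a_2 = 5: 46/41
a_3 = 1: 55/49
a_4 = 10: 596/531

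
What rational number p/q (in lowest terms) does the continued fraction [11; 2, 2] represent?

Collapse the nested fraction from the inside out:
Start with 2.
2 + 1/(2/1) = 2 + 1/2 = 5/2
11 + 1/(5/2) = 11 + 2/5 = 57/5

57/5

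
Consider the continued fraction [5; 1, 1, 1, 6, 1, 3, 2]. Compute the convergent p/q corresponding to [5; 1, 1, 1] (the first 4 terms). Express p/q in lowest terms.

Build up convergents one term at a time:
a_0 = 5: 5/1
a_1 = 1: 6/1
a_2 = 1: 11/2
a_3 = 1: 17/3

17/3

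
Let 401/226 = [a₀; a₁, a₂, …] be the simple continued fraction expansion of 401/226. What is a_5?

7

Repeatedly divide and take the remainder:
⌊401/226⌋ = 1, remainder 175
⌊226/175⌋ = 1, remainder 51
⌊175/51⌋ = 3, remainder 22
⌊51/22⌋ = 2, remainder 7
⌊22/7⌋ = 3, remainder 1
⌊7/1⌋ = 7, remainder 0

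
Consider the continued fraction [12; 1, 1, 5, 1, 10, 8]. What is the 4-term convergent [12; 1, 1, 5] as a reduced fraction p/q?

Start with 5.
1 + 1/(5/1) = 1 + 1/5 = 6/5
1 + 1/(6/5) = 1 + 5/6 = 11/6
12 + 1/(11/6) = 12 + 6/11 = 138/11

138/11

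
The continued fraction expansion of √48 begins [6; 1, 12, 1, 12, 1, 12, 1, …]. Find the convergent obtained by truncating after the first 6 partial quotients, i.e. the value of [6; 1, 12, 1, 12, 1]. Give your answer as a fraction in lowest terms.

1351/195

Use the convergent recurrence hₖ = aₖ·hₖ₋₁ + hₖ₋₂ (and likewise for the denominators kₖ):
a_0 = 6: 6/1
a_1 = 1: 7/1
a_2 = 12: 90/13
a_3 = 1: 97/14
a_4 = 12: 1254/181
a_5 = 1: 1351/195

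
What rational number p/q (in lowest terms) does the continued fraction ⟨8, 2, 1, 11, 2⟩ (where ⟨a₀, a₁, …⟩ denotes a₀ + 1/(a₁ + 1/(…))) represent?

Use the convergent recurrence hₖ = aₖ·hₖ₋₁ + hₖ₋₂ (and likewise for the denominators kₖ):
a_0 = 8: 8/1
a_1 = 2: 17/2
a_2 = 1: 25/3
a_3 = 11: 292/35
a_4 = 2: 609/73

609/73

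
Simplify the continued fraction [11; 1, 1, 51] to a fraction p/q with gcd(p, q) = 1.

Start with 51.
1 + 1/(51/1) = 1 + 1/51 = 52/51
1 + 1/(52/51) = 1 + 51/52 = 103/52
11 + 1/(103/52) = 11 + 52/103 = 1185/103

1185/103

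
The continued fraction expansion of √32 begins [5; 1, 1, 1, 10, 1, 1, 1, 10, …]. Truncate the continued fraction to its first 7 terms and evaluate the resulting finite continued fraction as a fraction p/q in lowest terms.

Build up convergents one term at a time:
a_0 = 5: 5/1
a_1 = 1: 6/1
a_2 = 1: 11/2
a_3 = 1: 17/3
a_4 = 10: 181/32
a_5 = 1: 198/35
a_6 = 1: 379/67

379/67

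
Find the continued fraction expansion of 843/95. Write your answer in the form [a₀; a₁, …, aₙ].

[8; 1, 6, 1, 11]

843 ÷ 95 → quotient 8, remainder 83
95 ÷ 83 → quotient 1, remainder 12
83 ÷ 12 → quotient 6, remainder 11
12 ÷ 11 → quotient 1, remainder 1
11 ÷ 1 → quotient 11, remainder 0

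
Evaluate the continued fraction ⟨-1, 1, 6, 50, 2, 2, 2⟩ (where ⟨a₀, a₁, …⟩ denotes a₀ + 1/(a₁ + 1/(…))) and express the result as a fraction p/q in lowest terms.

-605/4247

Build up convergents one term at a time:
a_0 = -1: -1/1
a_1 = 1: 0/1
a_2 = 6: -1/7
a_3 = 50: -50/351
a_4 = 2: -101/709
a_5 = 2: -252/1769
a_6 = 2: -605/4247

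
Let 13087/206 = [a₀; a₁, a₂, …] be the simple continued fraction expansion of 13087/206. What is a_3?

8

Repeatedly divide and take the remainder:
13087 ÷ 206 → quotient 63, remainder 109
206 ÷ 109 → quotient 1, remainder 97
109 ÷ 97 → quotient 1, remainder 12
97 ÷ 12 → quotient 8, remainder 1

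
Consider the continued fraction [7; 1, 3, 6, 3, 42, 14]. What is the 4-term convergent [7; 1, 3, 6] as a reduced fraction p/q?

a_0 = 7: 7/1
a_1 = 1: 8/1
a_2 = 3: 31/4
a_3 = 6: 194/25

194/25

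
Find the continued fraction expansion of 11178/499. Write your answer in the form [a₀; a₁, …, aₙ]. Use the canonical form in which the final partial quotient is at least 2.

[22; 2, 2, 49, 2]

⌊11178/499⌋ = 22, remainder 200
⌊499/200⌋ = 2, remainder 99
⌊200/99⌋ = 2, remainder 2
⌊99/2⌋ = 49, remainder 1
⌊2/1⌋ = 2, remainder 0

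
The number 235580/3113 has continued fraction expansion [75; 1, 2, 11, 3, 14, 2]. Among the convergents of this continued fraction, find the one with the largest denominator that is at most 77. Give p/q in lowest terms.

2573/34

a_0 = 75: 75/1  (≤ bound)
a_1 = 1: 76/1  (≤ bound)
a_2 = 2: 227/3  (≤ bound)
a_3 = 11: 2573/34  (≤ bound)
a_4 = 3: 7946/105  (> 77, stop)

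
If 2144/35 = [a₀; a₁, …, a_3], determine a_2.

1

2144 ÷ 35 → quotient 61, remainder 9
35 ÷ 9 → quotient 3, remainder 8
9 ÷ 8 → quotient 1, remainder 1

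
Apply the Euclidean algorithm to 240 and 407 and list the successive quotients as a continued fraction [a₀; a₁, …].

Apply division with remainder until the remainder is 0:
240 ÷ 407 → quotient 0, remainder 240
407 ÷ 240 → quotient 1, remainder 167
240 ÷ 167 → quotient 1, remainder 73
167 ÷ 73 → quotient 2, remainder 21
73 ÷ 21 → quotient 3, remainder 10
21 ÷ 10 → quotient 2, remainder 1
10 ÷ 1 → quotient 10, remainder 0

[0; 1, 1, 2, 3, 2, 10]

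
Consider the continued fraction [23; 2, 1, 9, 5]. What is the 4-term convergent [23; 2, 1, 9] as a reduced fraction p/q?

Start with 9.
1 + 1/(9/1) = 1 + 1/9 = 10/9
2 + 1/(10/9) = 2 + 9/10 = 29/10
23 + 1/(29/10) = 23 + 10/29 = 677/29

677/29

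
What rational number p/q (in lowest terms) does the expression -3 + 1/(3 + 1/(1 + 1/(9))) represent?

Start with 9.
1 + 1/(9/1) = 1 + 1/9 = 10/9
3 + 1/(10/9) = 3 + 9/10 = 39/10
-3 + 1/(39/10) = -3 + 10/39 = -107/39

-107/39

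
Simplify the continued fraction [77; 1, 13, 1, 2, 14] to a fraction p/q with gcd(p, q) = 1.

Work from the innermost term outward:
Start with 14.
2 + 1/(14/1) = 2 + 1/14 = 29/14
1 + 1/(29/14) = 1 + 14/29 = 43/29
13 + 1/(43/29) = 13 + 29/43 = 588/43
1 + 1/(588/43) = 1 + 43/588 = 631/588
77 + 1/(631/588) = 77 + 588/631 = 49175/631

49175/631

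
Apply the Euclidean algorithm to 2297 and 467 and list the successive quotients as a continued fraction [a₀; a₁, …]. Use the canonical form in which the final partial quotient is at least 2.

[4; 1, 11, 3, 2, 5]

⌊2297/467⌋ = 4, remainder 429
⌊467/429⌋ = 1, remainder 38
⌊429/38⌋ = 11, remainder 11
⌊38/11⌋ = 3, remainder 5
⌊11/5⌋ = 2, remainder 1
⌊5/1⌋ = 5, remainder 0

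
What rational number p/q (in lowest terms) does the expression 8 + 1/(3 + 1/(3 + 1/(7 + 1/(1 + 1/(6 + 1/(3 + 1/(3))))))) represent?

Start with 3.
3 + 1/(3/1) = 3 + 1/3 = 10/3
6 + 1/(10/3) = 6 + 3/10 = 63/10
1 + 1/(63/10) = 1 + 10/63 = 73/63
7 + 1/(73/63) = 7 + 63/73 = 574/73
3 + 1/(574/73) = 3 + 73/574 = 1795/574
3 + 1/(1795/574) = 3 + 574/1795 = 5959/1795
8 + 1/(5959/1795) = 8 + 1795/5959 = 49467/5959

49467/5959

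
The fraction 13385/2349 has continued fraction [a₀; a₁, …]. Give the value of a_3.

⌊13385/2349⌋ = 5, remainder 1640
⌊2349/1640⌋ = 1, remainder 709
⌊1640/709⌋ = 2, remainder 222
⌊709/222⌋ = 3, remainder 43

3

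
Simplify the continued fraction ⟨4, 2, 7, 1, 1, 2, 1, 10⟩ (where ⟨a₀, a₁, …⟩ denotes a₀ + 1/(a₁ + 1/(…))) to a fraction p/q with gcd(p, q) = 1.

Compute successive convergents:
a_0 = 4: 4/1
a_1 = 2: 9/2
a_2 = 7: 67/15
a_3 = 1: 76/17
a_4 = 1: 143/32
a_5 = 2: 362/81
a_6 = 1: 505/113
a_7 = 10: 5412/1211

5412/1211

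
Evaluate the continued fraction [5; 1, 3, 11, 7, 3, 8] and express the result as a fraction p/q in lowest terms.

47972/8335

Work from the innermost term outward:
Start with 8.
3 + 1/(8/1) = 3 + 1/8 = 25/8
7 + 1/(25/8) = 7 + 8/25 = 183/25
11 + 1/(183/25) = 11 + 25/183 = 2038/183
3 + 1/(2038/183) = 3 + 183/2038 = 6297/2038
1 + 1/(6297/2038) = 1 + 2038/6297 = 8335/6297
5 + 1/(8335/6297) = 5 + 6297/8335 = 47972/8335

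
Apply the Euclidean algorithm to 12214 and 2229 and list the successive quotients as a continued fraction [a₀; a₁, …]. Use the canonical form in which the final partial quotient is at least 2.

[5; 2, 11, 1, 2, 1, 22]

⌊12214/2229⌋ = 5, remainder 1069
⌊2229/1069⌋ = 2, remainder 91
⌊1069/91⌋ = 11, remainder 68
⌊91/68⌋ = 1, remainder 23
⌊68/23⌋ = 2, remainder 22
⌊23/22⌋ = 1, remainder 1
⌊22/1⌋ = 22, remainder 0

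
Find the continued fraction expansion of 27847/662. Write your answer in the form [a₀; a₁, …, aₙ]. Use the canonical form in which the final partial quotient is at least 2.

⌊27847/662⌋ = 42, remainder 43
⌊662/43⌋ = 15, remainder 17
⌊43/17⌋ = 2, remainder 9
⌊17/9⌋ = 1, remainder 8
⌊9/8⌋ = 1, remainder 1
⌊8/1⌋ = 8, remainder 0

[42; 15, 2, 1, 1, 8]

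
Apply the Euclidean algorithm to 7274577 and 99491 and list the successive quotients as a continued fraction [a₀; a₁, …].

[73; 8, 2, 11, 3, 23, 3, 2]

7274577 ÷ 99491 → quotient 73, remainder 11734
99491 ÷ 11734 → quotient 8, remainder 5619
11734 ÷ 5619 → quotient 2, remainder 496
5619 ÷ 496 → quotient 11, remainder 163
496 ÷ 163 → quotient 3, remainder 7
163 ÷ 7 → quotient 23, remainder 2
7 ÷ 2 → quotient 3, remainder 1
2 ÷ 1 → quotient 2, remainder 0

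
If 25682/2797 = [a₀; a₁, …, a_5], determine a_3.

50

25682 ÷ 2797 → quotient 9, remainder 509
2797 ÷ 509 → quotient 5, remainder 252
509 ÷ 252 → quotient 2, remainder 5
252 ÷ 5 → quotient 50, remainder 2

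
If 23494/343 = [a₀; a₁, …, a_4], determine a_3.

1

23494 = 68·343 + 170, so a_0 = 68
343 = 2·170 + 3, so a_1 = 2
170 = 56·3 + 2, so a_2 = 56
3 = 1·2 + 1, so a_3 = 1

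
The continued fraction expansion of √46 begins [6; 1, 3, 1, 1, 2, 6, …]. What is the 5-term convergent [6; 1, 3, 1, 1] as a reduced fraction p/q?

Use the convergent recurrence hₖ = aₖ·hₖ₋₁ + hₖ₋₂ (and likewise for the denominators kₖ):
a_0 = 6: 6/1
a_1 = 1: 7/1
a_2 = 3: 27/4
a_3 = 1: 34/5
a_4 = 1: 61/9

61/9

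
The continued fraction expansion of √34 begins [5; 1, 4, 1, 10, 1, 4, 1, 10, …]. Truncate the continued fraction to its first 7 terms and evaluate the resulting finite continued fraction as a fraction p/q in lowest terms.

a_0 = 5: 5/1
a_1 = 1: 6/1
a_2 = 4: 29/5
a_3 = 1: 35/6
a_4 = 10: 379/65
a_5 = 1: 414/71
a_6 = 4: 2035/349

2035/349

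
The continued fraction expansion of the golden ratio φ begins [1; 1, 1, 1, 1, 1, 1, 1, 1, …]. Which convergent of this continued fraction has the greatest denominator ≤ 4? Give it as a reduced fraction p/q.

5/3

a_0 = 1: 1/1  (≤ bound)
a_1 = 1: 2/1  (≤ bound)
a_2 = 1: 3/2  (≤ bound)
a_3 = 1: 5/3  (≤ bound)
a_4 = 1: 8/5  (> 4, stop)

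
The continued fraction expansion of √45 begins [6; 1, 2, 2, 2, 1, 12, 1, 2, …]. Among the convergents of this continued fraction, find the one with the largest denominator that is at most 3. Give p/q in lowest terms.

a_0 = 6: 6/1  (≤ bound)
a_1 = 1: 7/1  (≤ bound)
a_2 = 2: 20/3  (≤ bound)
a_3 = 2: 47/7  (> 3, stop)

20/3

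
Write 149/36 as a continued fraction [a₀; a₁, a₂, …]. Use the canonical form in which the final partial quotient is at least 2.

[4; 7, 5]

⌊149/36⌋ = 4, remainder 5
⌊36/5⌋ = 7, remainder 1
⌊5/1⌋ = 5, remainder 0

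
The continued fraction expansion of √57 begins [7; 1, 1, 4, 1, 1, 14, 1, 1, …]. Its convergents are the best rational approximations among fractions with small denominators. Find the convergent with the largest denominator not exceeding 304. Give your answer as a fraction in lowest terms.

List convergents until the denominator exceeds the bound:
a_0 = 7: 7/1  (≤ bound)
a_1 = 1: 8/1  (≤ bound)
a_2 = 1: 15/2  (≤ bound)
a_3 = 4: 68/9  (≤ bound)
a_4 = 1: 83/11  (≤ bound)
a_5 = 1: 151/20  (≤ bound)
a_6 = 14: 2197/291  (≤ bound)
a_7 = 1: 2348/311  (> 304, stop)

2197/291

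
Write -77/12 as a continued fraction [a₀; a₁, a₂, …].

⌊-77/12⌋ = -7, remainder 7
⌊12/7⌋ = 1, remainder 5
⌊7/5⌋ = 1, remainder 2
⌊5/2⌋ = 2, remainder 1
⌊2/1⌋ = 2, remainder 0

[-7; 1, 1, 2, 2]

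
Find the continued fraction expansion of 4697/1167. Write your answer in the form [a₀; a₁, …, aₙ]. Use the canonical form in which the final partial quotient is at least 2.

Apply division with remainder until the remainder is 0:
4697 ÷ 1167 → quotient 4, remainder 29
1167 ÷ 29 → quotient 40, remainder 7
29 ÷ 7 → quotient 4, remainder 1
7 ÷ 1 → quotient 7, remainder 0

[4; 40, 4, 7]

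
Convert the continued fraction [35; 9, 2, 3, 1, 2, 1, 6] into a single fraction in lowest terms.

75899/2162

a_0 = 35: 35/1
a_1 = 9: 316/9
a_2 = 2: 667/19
a_3 = 3: 2317/66
a_4 = 1: 2984/85
a_5 = 2: 8285/236
a_6 = 1: 11269/321
a_7 = 6: 75899/2162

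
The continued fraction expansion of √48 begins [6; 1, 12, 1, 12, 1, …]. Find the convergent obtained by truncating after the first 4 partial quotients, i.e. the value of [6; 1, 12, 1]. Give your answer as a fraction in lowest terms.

97/14

Compute successive convergents:
a_0 = 6: 6/1
a_1 = 1: 7/1
a_2 = 12: 90/13
a_3 = 1: 97/14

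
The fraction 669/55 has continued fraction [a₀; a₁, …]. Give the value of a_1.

Repeatedly divide and take the remainder:
669 ÷ 55 → quotient 12, remainder 9
55 ÷ 9 → quotient 6, remainder 1

6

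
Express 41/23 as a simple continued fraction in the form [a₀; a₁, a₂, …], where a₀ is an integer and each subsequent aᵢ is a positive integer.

[1; 1, 3, 1, 1, 2]

⌊41/23⌋ = 1, remainder 18
⌊23/18⌋ = 1, remainder 5
⌊18/5⌋ = 3, remainder 3
⌊5/3⌋ = 1, remainder 2
⌊3/2⌋ = 1, remainder 1
⌊2/1⌋ = 2, remainder 0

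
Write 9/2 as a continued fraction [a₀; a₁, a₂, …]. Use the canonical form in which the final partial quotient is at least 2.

[4; 2]

⌊9/2⌋ = 4, remainder 1
⌊2/1⌋ = 2, remainder 0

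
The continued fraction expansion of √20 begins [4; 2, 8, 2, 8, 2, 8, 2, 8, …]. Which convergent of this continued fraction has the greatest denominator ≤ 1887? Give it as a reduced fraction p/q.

List convergents until the denominator exceeds the bound:
a_0 = 4: 4/1  (≤ bound)
a_1 = 2: 9/2  (≤ bound)
a_2 = 8: 76/17  (≤ bound)
a_3 = 2: 161/36  (≤ bound)
a_4 = 8: 1364/305  (≤ bound)
a_5 = 2: 2889/646  (≤ bound)
a_6 = 8: 24476/5473  (> 1887, stop)

2889/646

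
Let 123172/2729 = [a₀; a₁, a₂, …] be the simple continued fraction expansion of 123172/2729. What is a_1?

7

⌊123172/2729⌋ = 45, remainder 367
⌊2729/367⌋ = 7, remainder 160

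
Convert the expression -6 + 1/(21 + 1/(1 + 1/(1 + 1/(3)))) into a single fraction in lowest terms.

-899/151

Use the convergent recurrence hₖ = aₖ·hₖ₋₁ + hₖ₋₂ (and likewise for the denominators kₖ):
a_0 = -6: -6/1
a_1 = 21: -125/21
a_2 = 1: -131/22
a_3 = 1: -256/43
a_4 = 3: -899/151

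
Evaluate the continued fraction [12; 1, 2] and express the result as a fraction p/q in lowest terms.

38/3

Starting at the tail and folding back:
Start with 2.
1 + 1/(2/1) = 1 + 1/2 = 3/2
12 + 1/(3/2) = 12 + 2/3 = 38/3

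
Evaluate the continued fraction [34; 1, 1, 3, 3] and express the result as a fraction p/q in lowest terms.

Build up convergents one term at a time:
a_0 = 34: 34/1
a_1 = 1: 35/1
a_2 = 1: 69/2
a_3 = 3: 242/7
a_4 = 3: 795/23

795/23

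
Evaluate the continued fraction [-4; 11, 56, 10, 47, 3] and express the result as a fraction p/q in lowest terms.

a_0 = -4: -4/1
a_1 = 11: -43/11
a_2 = 56: -2412/617
a_3 = 10: -24163/6181
a_4 = 47: -1138073/291124
a_5 = 3: -3438382/879553

-3438382/879553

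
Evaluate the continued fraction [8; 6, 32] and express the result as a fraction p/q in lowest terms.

Start with 32.
6 + 1/(32/1) = 6 + 1/32 = 193/32
8 + 1/(193/32) = 8 + 32/193 = 1576/193

1576/193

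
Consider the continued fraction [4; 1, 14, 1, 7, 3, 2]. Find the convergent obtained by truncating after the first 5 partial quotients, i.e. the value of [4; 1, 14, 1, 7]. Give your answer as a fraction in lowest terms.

Start with 7.
1 + 1/(7/1) = 1 + 1/7 = 8/7
14 + 1/(8/7) = 14 + 7/8 = 119/8
1 + 1/(119/8) = 1 + 8/119 = 127/119
4 + 1/(127/119) = 4 + 119/127 = 627/127

627/127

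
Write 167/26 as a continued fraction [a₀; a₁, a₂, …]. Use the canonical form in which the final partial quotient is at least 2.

[6; 2, 2, 1, 3]

Run the Euclidean algorithm, recording each quotient:
167 = 6·26 + 11, so a_0 = 6
26 = 2·11 + 4, so a_1 = 2
11 = 2·4 + 3, so a_2 = 2
4 = 1·3 + 1, so a_3 = 1
3 = 3·1 + 0, so a_4 = 3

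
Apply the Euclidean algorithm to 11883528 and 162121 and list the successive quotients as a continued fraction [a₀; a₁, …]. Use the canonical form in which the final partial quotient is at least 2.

[73; 3, 3, 27, 3, 7, 5, 5]

11883528 = 73·162121 + 48695, so a_0 = 73
162121 = 3·48695 + 16036, so a_1 = 3
48695 = 3·16036 + 587, so a_2 = 3
16036 = 27·587 + 187, so a_3 = 27
587 = 3·187 + 26, so a_4 = 3
187 = 7·26 + 5, so a_5 = 7
26 = 5·5 + 1, so a_6 = 5
5 = 5·1 + 0, so a_7 = 5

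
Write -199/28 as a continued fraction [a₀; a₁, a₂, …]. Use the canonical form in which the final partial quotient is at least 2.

Repeatedly divide and take the remainder:
⌊-199/28⌋ = -8, remainder 25
⌊28/25⌋ = 1, remainder 3
⌊25/3⌋ = 8, remainder 1
⌊3/1⌋ = 3, remainder 0

[-8; 1, 8, 3]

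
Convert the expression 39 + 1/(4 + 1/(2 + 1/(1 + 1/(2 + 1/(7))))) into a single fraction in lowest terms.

10121/258

Starting at the tail and folding back:
Start with 7.
2 + 1/(7/1) = 2 + 1/7 = 15/7
1 + 1/(15/7) = 1 + 7/15 = 22/15
2 + 1/(22/15) = 2 + 15/22 = 59/22
4 + 1/(59/22) = 4 + 22/59 = 258/59
39 + 1/(258/59) = 39 + 59/258 = 10121/258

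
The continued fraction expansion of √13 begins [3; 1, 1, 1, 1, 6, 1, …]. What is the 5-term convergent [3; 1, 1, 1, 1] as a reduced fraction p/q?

a_0 = 3: 3/1
a_1 = 1: 4/1
a_2 = 1: 7/2
a_3 = 1: 11/3
a_4 = 1: 18/5

18/5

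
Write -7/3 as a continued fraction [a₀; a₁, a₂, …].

-7 ÷ 3 → quotient -3, remainder 2
3 ÷ 2 → quotient 1, remainder 1
2 ÷ 1 → quotient 2, remainder 0

[-3; 1, 2]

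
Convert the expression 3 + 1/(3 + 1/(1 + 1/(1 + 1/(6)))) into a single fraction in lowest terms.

151/46

Starting at the tail and folding back:
Start with 6.
1 + 1/(6/1) = 1 + 1/6 = 7/6
1 + 1/(7/6) = 1 + 6/7 = 13/7
3 + 1/(13/7) = 3 + 7/13 = 46/13
3 + 1/(46/13) = 3 + 13/46 = 151/46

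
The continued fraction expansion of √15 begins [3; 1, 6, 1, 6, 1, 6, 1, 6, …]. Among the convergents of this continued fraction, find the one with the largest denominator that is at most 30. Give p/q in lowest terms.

List convergents until the denominator exceeds the bound:
a_0 = 3: 3/1  (≤ bound)
a_1 = 1: 4/1  (≤ bound)
a_2 = 6: 27/7  (≤ bound)
a_3 = 1: 31/8  (≤ bound)
a_4 = 6: 213/55  (> 30, stop)

31/8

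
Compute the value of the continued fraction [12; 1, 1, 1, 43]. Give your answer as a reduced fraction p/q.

1659/131

Compute successive convergents:
a_0 = 12: 12/1
a_1 = 1: 13/1
a_2 = 1: 25/2
a_3 = 1: 38/3
a_4 = 43: 1659/131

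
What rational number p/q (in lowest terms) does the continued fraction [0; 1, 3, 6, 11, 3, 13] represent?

8727/11485

Compute successive convergents:
a_0 = 0: 0/1
a_1 = 1: 1/1
a_2 = 3: 3/4
a_3 = 6: 19/25
a_4 = 11: 212/279
a_5 = 3: 655/862
a_6 = 13: 8727/11485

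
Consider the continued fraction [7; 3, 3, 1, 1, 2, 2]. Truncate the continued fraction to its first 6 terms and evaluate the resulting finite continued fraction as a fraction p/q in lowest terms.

Starting at the tail and folding back:
Start with 2.
1 + 1/(2/1) = 1 + 1/2 = 3/2
1 + 1/(3/2) = 1 + 2/3 = 5/3
3 + 1/(5/3) = 3 + 3/5 = 18/5
3 + 1/(18/5) = 3 + 5/18 = 59/18
7 + 1/(59/18) = 7 + 18/59 = 431/59

431/59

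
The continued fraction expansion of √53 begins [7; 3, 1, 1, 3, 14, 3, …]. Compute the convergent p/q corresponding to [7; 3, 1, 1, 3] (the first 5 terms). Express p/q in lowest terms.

Use the convergent recurrence hₖ = aₖ·hₖ₋₁ + hₖ₋₂ (and likewise for the denominators kₖ):
a_0 = 7: 7/1
a_1 = 3: 22/3
a_2 = 1: 29/4
a_3 = 1: 51/7
a_4 = 3: 182/25

182/25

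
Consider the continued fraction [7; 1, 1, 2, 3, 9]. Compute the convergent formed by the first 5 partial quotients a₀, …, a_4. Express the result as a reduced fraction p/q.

a_0 = 7: 7/1
a_1 = 1: 8/1
a_2 = 1: 15/2
a_3 = 2: 38/5
a_4 = 3: 129/17

129/17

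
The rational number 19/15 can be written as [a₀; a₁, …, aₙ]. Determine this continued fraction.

19 = 1·15 + 4, so a_0 = 1
15 = 3·4 + 3, so a_1 = 3
4 = 1·3 + 1, so a_2 = 1
3 = 3·1 + 0, so a_3 = 3

[1; 3, 1, 3]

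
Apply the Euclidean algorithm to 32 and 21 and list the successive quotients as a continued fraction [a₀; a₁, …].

[1; 1, 1, 10]

Run the Euclidean algorithm, recording each quotient:
32 ÷ 21 → quotient 1, remainder 11
21 ÷ 11 → quotient 1, remainder 10
11 ÷ 10 → quotient 1, remainder 1
10 ÷ 1 → quotient 10, remainder 0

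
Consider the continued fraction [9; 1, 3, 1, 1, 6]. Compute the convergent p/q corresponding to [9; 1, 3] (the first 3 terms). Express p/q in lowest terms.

39/4

a_0 = 9: 9/1
a_1 = 1: 10/1
a_2 = 3: 39/4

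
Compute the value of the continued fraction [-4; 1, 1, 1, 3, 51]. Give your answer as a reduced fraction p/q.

a_0 = -4: -4/1
a_1 = 1: -3/1
a_2 = 1: -7/2
a_3 = 1: -10/3
a_4 = 3: -37/11
a_5 = 51: -1897/564

-1897/564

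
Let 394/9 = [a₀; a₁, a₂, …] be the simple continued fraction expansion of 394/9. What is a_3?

Repeatedly divide and take the remainder:
394 = 43·9 + 7, so a_0 = 43
9 = 1·7 + 2, so a_1 = 1
7 = 3·2 + 1, so a_2 = 3
2 = 2·1 + 0, so a_3 = 2

2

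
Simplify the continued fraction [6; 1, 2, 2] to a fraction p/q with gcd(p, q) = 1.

a_0 = 6: 6/1
a_1 = 1: 7/1
a_2 = 2: 20/3
a_3 = 2: 47/7

47/7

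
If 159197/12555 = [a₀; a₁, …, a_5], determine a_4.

50

159197 ÷ 12555 → quotient 12, remainder 8537
12555 ÷ 8537 → quotient 1, remainder 4018
8537 ÷ 4018 → quotient 2, remainder 501
4018 ÷ 501 → quotient 8, remainder 10
501 ÷ 10 → quotient 50, remainder 1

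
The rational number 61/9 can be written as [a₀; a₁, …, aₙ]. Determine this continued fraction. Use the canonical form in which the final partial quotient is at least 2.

61 = 6·9 + 7, so a_0 = 6
9 = 1·7 + 2, so a_1 = 1
7 = 3·2 + 1, so a_2 = 3
2 = 2·1 + 0, so a_3 = 2

[6; 1, 3, 2]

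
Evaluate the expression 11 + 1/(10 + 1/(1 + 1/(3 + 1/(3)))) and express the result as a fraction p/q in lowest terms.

a_0 = 11: 11/1
a_1 = 10: 111/10
a_2 = 1: 122/11
a_3 = 3: 477/43
a_4 = 3: 1553/140

1553/140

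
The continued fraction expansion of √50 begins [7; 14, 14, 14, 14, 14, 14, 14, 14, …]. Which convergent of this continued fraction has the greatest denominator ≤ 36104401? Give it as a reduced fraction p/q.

List convergents until the denominator exceeds the bound:
a_0 = 7: 7/1  (≤ bound)
a_1 = 14: 99/14  (≤ bound)
a_2 = 14: 1393/197  (≤ bound)
a_3 = 14: 19601/2772  (≤ bound)
a_4 = 14: 275807/39005  (≤ bound)
a_5 = 14: 3880899/548842  (≤ bound)
a_6 = 14: 54608393/7722793  (≤ bound)
a_7 = 14: 768398401/108667944  (> 36104401, stop)

54608393/7722793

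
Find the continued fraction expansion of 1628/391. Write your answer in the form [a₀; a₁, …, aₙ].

1628 = 4·391 + 64, so a_0 = 4
391 = 6·64 + 7, so a_1 = 6
64 = 9·7 + 1, so a_2 = 9
7 = 7·1 + 0, so a_3 = 7

[4; 6, 9, 7]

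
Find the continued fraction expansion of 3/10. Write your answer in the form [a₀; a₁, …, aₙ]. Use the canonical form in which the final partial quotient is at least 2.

Apply division with remainder until the remainder is 0:
⌊3/10⌋ = 0, remainder 3
⌊10/3⌋ = 3, remainder 1
⌊3/1⌋ = 3, remainder 0

[0; 3, 3]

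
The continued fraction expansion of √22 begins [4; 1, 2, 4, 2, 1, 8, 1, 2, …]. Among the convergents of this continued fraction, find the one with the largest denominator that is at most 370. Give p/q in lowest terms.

1712/365

a_0 = 4: 4/1  (≤ bound)
a_1 = 1: 5/1  (≤ bound)
a_2 = 2: 14/3  (≤ bound)
a_3 = 4: 61/13  (≤ bound)
a_4 = 2: 136/29  (≤ bound)
a_5 = 1: 197/42  (≤ bound)
a_6 = 8: 1712/365  (≤ bound)
a_7 = 1: 1909/407  (> 370, stop)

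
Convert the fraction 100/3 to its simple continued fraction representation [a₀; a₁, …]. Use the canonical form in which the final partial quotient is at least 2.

Repeatedly divide and take the remainder:
⌊100/3⌋ = 33, remainder 1
⌊3/1⌋ = 3, remainder 0

[33; 3]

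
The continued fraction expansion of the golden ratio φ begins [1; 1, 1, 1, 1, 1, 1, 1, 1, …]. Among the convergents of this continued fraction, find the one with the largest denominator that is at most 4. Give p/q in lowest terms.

List convergents until the denominator exceeds the bound:
a_0 = 1: 1/1  (≤ bound)
a_1 = 1: 2/1  (≤ bound)
a_2 = 1: 3/2  (≤ bound)
a_3 = 1: 5/3  (≤ bound)
a_4 = 1: 8/5  (> 4, stop)

5/3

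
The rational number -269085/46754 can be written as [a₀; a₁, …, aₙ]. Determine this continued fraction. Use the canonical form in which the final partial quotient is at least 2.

[-6; 4, 11, 2, 6, 15, 5]

⌊-269085/46754⌋ = -6, remainder 11439
⌊46754/11439⌋ = 4, remainder 998
⌊11439/998⌋ = 11, remainder 461
⌊998/461⌋ = 2, remainder 76
⌊461/76⌋ = 6, remainder 5
⌊76/5⌋ = 15, remainder 1
⌊5/1⌋ = 5, remainder 0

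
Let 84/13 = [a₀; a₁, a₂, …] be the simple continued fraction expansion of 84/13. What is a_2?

Repeatedly divide and take the remainder:
84 ÷ 13 → quotient 6, remainder 6
13 ÷ 6 → quotient 2, remainder 1
6 ÷ 1 → quotient 6, remainder 0

6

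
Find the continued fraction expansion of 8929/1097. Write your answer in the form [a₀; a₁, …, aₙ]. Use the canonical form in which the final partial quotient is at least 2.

[8; 7, 5, 1, 7, 1, 2]

Repeatedly divide and take the remainder:
⌊8929/1097⌋ = 8, remainder 153
⌊1097/153⌋ = 7, remainder 26
⌊153/26⌋ = 5, remainder 23
⌊26/23⌋ = 1, remainder 3
⌊23/3⌋ = 7, remainder 2
⌊3/2⌋ = 1, remainder 1
⌊2/1⌋ = 2, remainder 0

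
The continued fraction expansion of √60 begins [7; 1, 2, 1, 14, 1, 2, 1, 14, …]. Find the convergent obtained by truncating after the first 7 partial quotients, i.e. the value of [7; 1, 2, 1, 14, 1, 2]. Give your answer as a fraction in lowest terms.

1433/185

Compute successive convergents:
a_0 = 7: 7/1
a_1 = 1: 8/1
a_2 = 2: 23/3
a_3 = 1: 31/4
a_4 = 14: 457/59
a_5 = 1: 488/63
a_6 = 2: 1433/185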